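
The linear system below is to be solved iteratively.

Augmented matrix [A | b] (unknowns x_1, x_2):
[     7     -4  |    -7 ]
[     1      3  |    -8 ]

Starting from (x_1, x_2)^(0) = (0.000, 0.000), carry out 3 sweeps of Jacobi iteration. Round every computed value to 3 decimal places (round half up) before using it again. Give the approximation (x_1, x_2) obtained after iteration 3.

Iteration 1:
  x_1 = (-7 - (-4)·0.000) / (7) = -1.000
  x_2 = (-8 - (1)·0.000) / (3) = -2.667
Iteration 2:
  x_1 = (-7 - (-4)·-2.667) / (7) = -2.524
  x_2 = (-8 - (1)·-1.000) / (3) = -2.333
Iteration 3:
  x_1 = (-7 - (-4)·-2.333) / (7) = -2.333
  x_2 = (-8 - (1)·-2.524) / (3) = -1.825

(-2.333, -1.825)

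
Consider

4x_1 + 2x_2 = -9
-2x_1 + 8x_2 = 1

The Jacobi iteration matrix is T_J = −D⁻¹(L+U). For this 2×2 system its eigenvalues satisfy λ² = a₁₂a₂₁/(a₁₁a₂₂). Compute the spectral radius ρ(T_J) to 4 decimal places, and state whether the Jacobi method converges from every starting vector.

0.3536

a₁₂a₂₁/(a₁₁a₂₂) = (2)·(-2) / ((4)·(8)) = -0.125000
ρ = √|-0.125000| = √0.125000 = 0.3536
ρ < 1, so Jacobi converges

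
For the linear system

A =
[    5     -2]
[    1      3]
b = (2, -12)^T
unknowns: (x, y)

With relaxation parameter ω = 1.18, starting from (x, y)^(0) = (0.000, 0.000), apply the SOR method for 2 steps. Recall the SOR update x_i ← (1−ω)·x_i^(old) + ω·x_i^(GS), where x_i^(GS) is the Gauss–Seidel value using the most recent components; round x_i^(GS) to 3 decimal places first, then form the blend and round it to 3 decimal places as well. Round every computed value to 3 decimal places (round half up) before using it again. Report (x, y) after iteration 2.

Iteration 1:
  x: GS value = (2 - (-2)·0.000) / (5) = 0.400;  x ← (1−ω)·0.000 + ω·0.400 = 0.472
  y: GS value = (-12 - (1)·0.472) / (3) = -4.157;  y ← (1−ω)·0.000 + ω·-4.157 = -4.905
Iteration 2:
  x: GS value = (2 - (-2)·-4.905) / (5) = -1.562;  x ← (1−ω)·0.472 + ω·-1.562 = -1.928
  y: GS value = (-12 - (1)·-1.928) / (3) = -3.357;  y ← (1−ω)·-4.905 + ω·-3.357 = -3.078

(-1.928, -3.078)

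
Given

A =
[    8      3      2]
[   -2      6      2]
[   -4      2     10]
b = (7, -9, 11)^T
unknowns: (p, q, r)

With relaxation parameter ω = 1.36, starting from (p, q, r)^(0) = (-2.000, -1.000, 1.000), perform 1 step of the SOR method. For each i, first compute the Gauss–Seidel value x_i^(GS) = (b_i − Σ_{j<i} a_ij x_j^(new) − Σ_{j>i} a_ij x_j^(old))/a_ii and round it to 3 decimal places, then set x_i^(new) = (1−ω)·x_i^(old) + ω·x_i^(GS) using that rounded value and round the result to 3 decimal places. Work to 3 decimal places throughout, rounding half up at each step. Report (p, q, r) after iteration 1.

(2.080, -1.190, 2.591)

Iteration 1:
  p: GS value = (7 - (3)·-1.000 - (2)·1.000) / (8) = 1.000;  p ← (1−ω)·-2.000 + ω·1.000 = 2.080
  q: GS value = (-9 - (-2)·2.080 - (2)·1.000) / (6) = -1.140;  q ← (1−ω)·-1.000 + ω·-1.140 = -1.190
  r: GS value = (11 - (-4)·2.080 - (2)·-1.190) / (10) = 2.170;  r ← (1−ω)·1.000 + ω·2.170 = 2.591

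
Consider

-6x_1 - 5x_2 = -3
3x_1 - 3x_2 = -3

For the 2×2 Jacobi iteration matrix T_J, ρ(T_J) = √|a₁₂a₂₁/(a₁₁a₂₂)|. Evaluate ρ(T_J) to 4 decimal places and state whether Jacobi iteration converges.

a₁₂a₂₁/(a₁₁a₂₂) = (-5)·(3) / ((-6)·(-3)) = -0.833333
ρ = √|-0.833333| = √0.833333 = 0.9129
ρ < 1, so Jacobi converges

0.9129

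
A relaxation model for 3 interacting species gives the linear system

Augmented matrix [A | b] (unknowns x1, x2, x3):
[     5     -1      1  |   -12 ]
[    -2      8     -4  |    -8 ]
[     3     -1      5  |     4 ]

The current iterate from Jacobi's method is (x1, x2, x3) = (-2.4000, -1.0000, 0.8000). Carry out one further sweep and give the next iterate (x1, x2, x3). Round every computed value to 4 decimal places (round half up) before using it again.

(-2.7600, -1.2000, 2.0400)

One sweep:
  x1 = (-12 - (-1)·-1.0000 - (1)·0.8000) / (5) = -2.7600
  x2 = (-8 - (-2)·-2.4000 - (-4)·0.8000) / (8) = -1.2000
  x3 = (4 - (3)·-2.4000 - (-1)·-1.0000) / (5) = 2.0400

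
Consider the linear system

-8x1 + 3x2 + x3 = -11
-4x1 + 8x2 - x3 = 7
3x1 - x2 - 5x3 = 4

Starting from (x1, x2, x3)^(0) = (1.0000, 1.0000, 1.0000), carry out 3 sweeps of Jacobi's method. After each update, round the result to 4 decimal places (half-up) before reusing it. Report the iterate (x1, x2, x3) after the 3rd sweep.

Iteration 1:
  x1 = (-11 - (3)·1.0000 - (1)·1.0000) / (-8) = 1.8750
  x2 = (7 - (-4)·1.0000 - (-1)·1.0000) / (8) = 1.5000
  x3 = (4 - (3)·1.0000 - (-1)·1.0000) / (-5) = -0.4000
Iteration 2:
  x1 = (-11 - (3)·1.5000 - (1)·-0.4000) / (-8) = 1.8875
  x2 = (7 - (-4)·1.8750 - (-1)·-0.4000) / (8) = 1.7625
  x3 = (4 - (3)·1.8750 - (-1)·1.5000) / (-5) = 0.0250
Iteration 3:
  x1 = (-11 - (3)·1.7625 - (1)·0.0250) / (-8) = 2.0391
  x2 = (7 - (-4)·1.8875 - (-1)·0.0250) / (8) = 1.8219
  x3 = (4 - (3)·1.8875 - (-1)·1.7625) / (-5) = -0.0200

(2.0391, 1.8219, -0.0200)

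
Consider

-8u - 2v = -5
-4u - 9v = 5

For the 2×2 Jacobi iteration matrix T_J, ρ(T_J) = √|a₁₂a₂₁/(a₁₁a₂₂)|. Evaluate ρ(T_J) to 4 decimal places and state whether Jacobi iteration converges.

0.3333

a₁₂a₂₁/(a₁₁a₂₂) = (-2)·(-4) / ((-8)·(-9)) = 0.111111
ρ = √|0.111111| = √0.111111 = 0.3333
ρ < 1, so Jacobi converges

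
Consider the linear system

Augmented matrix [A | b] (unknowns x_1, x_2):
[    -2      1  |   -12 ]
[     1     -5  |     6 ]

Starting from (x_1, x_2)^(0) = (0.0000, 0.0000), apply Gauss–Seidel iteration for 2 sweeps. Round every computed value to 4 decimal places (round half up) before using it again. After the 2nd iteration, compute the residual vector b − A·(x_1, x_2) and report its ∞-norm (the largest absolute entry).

Iteration 1:
  x_1 = (-12 - (1)·0.0000) / (-2) = 6.0000
  x_2 = (6 - (1)·6.0000) / (-5) = 0.0000
Iteration 2:
  x_1 = (-12 - (1)·0.0000) / (-2) = 6.0000
  x_2 = (6 - (1)·6.0000) / (-5) = 0.0000
Residual b − A·x = (0.0000, 0.0000); ∞-norm = 0.0000

0.0000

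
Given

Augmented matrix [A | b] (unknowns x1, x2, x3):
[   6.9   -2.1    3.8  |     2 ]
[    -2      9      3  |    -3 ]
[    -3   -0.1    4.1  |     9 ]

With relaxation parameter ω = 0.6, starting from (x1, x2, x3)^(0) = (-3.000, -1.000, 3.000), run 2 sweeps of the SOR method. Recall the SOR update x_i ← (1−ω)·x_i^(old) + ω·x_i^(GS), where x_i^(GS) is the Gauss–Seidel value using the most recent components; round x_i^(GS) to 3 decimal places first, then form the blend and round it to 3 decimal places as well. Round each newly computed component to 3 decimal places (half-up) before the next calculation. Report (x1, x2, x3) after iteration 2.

(-1.484, -1.301, 1.258)

Iteration 1:
  x1: GS value = (2 - (-2.1)·-1.000 - (3.8)·3.000) / (6.9) = -1.667;  x1 ← (1−ω)·-3.000 + ω·-1.667 = -2.200
  x2: GS value = (-3 - (-2)·-2.200 - (3)·3.000) / (9) = -1.822;  x2 ← (1−ω)·-1.000 + ω·-1.822 = -1.493
  x3: GS value = (9 - (-3)·-2.200 - (-0.1)·-1.493) / (4.1) = 0.549;  x3 ← (1−ω)·3.000 + ω·0.549 = 1.529
Iteration 2:
  x1: GS value = (2 - (-2.1)·-1.493 - (3.8)·1.529) / (6.9) = -1.007;  x1 ← (1−ω)·-2.200 + ω·-1.007 = -1.484
  x2: GS value = (-3 - (-2)·-1.484 - (3)·1.529) / (9) = -1.173;  x2 ← (1−ω)·-1.493 + ω·-1.173 = -1.301
  x3: GS value = (9 - (-3)·-1.484 - (-0.1)·-1.301) / (4.1) = 1.078;  x3 ← (1−ω)·1.529 + ω·1.078 = 1.258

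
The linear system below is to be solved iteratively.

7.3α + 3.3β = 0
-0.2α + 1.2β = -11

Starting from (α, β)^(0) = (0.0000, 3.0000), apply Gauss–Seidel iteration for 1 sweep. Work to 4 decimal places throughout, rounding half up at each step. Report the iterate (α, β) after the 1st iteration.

Iteration 1:
  α = (0 - (3.3)·3.0000) / (7.3) = -1.3562
  β = (-11 - (-0.2)·-1.3562) / (1.2) = -9.3927

(-1.3562, -9.3927)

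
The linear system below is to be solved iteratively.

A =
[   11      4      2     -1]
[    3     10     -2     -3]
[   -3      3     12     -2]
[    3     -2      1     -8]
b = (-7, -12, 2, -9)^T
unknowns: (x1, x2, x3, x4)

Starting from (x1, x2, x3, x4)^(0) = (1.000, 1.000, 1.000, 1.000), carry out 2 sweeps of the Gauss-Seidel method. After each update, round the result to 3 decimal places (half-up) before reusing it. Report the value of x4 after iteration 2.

1.200

Iteration 1:
  x1 = (-7 - (4)·1.000 - (2)·1.000 - (-1)·1.000) / (11) = -1.091
  x2 = (-12 - (3)·-1.091 - (-2)·1.000 - (-3)·1.000) / (10) = -0.373
  x3 = (2 - (-3)·-1.091 - (3)·-0.373 - (-2)·1.000) / (12) = 0.154
  x4 = (-9 - (3)·-1.091 - (-2)·-0.373 - (1)·0.154) / (-8) = 0.828
Iteration 2:
  x1 = (-7 - (4)·-0.373 - (2)·0.154 - (-1)·0.828) / (11) = -0.453
  x2 = (-12 - (3)·-0.453 - (-2)·0.154 - (-3)·0.828) / (10) = -0.785
  x3 = (2 - (-3)·-0.453 - (3)·-0.785 - (-2)·0.828) / (12) = 0.388
  x4 = (-9 - (3)·-0.453 - (-2)·-0.785 - (1)·0.388) / (-8) = 1.200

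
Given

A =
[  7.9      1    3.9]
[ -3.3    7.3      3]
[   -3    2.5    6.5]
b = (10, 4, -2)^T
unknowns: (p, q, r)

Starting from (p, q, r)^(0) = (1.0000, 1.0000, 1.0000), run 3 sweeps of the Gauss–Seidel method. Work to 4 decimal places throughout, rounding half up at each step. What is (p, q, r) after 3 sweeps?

Iteration 1:
  p = (10 - (1)·1.0000 - (3.9)·1.0000) / (7.9) = 0.6456
  q = (4 - (-3.3)·0.6456 - (3)·1.0000) / (7.3) = 0.4288
  r = (-2 - (-3)·0.6456 - (2.5)·0.4288) / (6.5) = -0.1746
Iteration 2:
  p = (10 - (1)·0.4288 - (3.9)·-0.1746) / (7.9) = 1.2977
  q = (4 - (-3.3)·1.2977 - (3)·-0.1746) / (7.3) = 1.2063
  r = (-2 - (-3)·1.2977 - (2.5)·1.2063) / (6.5) = -0.1727
Iteration 3:
  p = (10 - (1)·1.2063 - (3.9)·-0.1727) / (7.9) = 1.1984
  q = (4 - (-3.3)·1.1984 - (3)·-0.1727) / (7.3) = 1.1607
  r = (-2 - (-3)·1.1984 - (2.5)·1.1607) / (6.5) = -0.2010

(1.1984, 1.1607, -0.2010)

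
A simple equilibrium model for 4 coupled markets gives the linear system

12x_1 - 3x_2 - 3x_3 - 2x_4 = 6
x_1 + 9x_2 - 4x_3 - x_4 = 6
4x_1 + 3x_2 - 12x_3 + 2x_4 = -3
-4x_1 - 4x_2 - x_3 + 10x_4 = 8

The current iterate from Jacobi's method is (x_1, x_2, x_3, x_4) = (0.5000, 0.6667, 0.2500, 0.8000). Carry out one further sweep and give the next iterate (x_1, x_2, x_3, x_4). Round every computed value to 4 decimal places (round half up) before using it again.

One sweep:
  x_1 = (6 - (-3)·0.6667 - (-3)·0.2500 - (-2)·0.8000) / (12) = 0.8625
  x_2 = (6 - (1)·0.5000 - (-4)·0.2500 - (-1)·0.8000) / (9) = 0.8111
  x_3 = (-3 - (4)·0.5000 - (3)·0.6667 - (2)·0.8000) / (-12) = 0.7167
  x_4 = (8 - (-4)·0.5000 - (-4)·0.6667 - (-1)·0.2500) / (10) = 1.2917

(0.8625, 0.8111, 0.7167, 1.2917)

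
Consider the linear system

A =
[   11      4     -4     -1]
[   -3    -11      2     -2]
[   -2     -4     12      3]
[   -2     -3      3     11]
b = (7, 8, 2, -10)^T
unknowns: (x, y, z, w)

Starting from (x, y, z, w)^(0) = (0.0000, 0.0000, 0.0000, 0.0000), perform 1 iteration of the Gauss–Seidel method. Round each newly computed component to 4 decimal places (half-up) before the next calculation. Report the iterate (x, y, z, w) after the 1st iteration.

Iteration 1:
  x = (7 - (4)·0.0000 - (-4)·0.0000 - (-1)·0.0000) / (11) = 0.6364
  y = (8 - (-3)·0.6364 - (2)·0.0000 - (-2)·0.0000) / (-11) = -0.9008
  z = (2 - (-2)·0.6364 - (-4)·-0.9008 - (3)·0.0000) / (12) = -0.0275
  w = (-10 - (-2)·0.6364 - (-3)·-0.9008 - (3)·-0.0275) / (11) = -1.0316

(0.6364, -0.9008, -0.0275, -1.0316)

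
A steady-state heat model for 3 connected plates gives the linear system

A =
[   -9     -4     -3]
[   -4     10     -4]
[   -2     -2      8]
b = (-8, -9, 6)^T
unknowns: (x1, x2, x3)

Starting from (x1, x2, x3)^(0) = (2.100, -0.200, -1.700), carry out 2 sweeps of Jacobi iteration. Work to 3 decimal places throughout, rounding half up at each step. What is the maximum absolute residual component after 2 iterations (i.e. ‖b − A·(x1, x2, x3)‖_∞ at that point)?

4.040

Iteration 1:
  x1 = (-8 - (-4)·-0.200 - (-3)·-1.700) / (-9) = 1.544
  x2 = (-9 - (-4)·2.100 - (-4)·-1.700) / (10) = -0.740
  x3 = (6 - (-2)·2.100 - (-2)·-0.200) / (8) = 1.225
Iteration 2:
  x1 = (-8 - (-4)·-0.740 - (-3)·1.225) / (-9) = 0.809
  x2 = (-9 - (-4)·1.544 - (-4)·1.225) / (10) = 0.208
  x3 = (6 - (-2)·1.544 - (-2)·-0.740) / (8) = 0.951
Residual b − A·x = (2.966, -4.040, 0.426); ∞-norm = 4.040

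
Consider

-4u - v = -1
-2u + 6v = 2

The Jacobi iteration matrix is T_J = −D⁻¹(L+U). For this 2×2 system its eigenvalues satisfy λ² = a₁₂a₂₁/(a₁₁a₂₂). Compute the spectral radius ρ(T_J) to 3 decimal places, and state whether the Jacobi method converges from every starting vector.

a₁₂a₂₁/(a₁₁a₂₂) = (-1)·(-2) / ((-4)·(6)) = -0.083333
ρ = √|-0.083333| = √0.083333 = 0.289
ρ < 1, so Jacobi converges

0.289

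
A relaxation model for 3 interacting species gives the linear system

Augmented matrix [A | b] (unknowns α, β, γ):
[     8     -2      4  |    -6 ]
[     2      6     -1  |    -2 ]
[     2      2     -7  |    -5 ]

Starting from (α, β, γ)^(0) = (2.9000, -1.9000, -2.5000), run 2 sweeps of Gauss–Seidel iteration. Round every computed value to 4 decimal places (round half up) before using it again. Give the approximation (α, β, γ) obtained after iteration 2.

Iteration 1:
  α = (-6 - (-2)·-1.9000 - (4)·-2.5000) / (8) = 0.0250
  β = (-2 - (2)·0.0250 - (-1)·-2.5000) / (6) = -0.7583
  γ = (-5 - (2)·0.0250 - (2)·-0.7583) / (-7) = 0.5048
Iteration 2:
  α = (-6 - (-2)·-0.7583 - (4)·0.5048) / (8) = -1.1920
  β = (-2 - (2)·-1.1920 - (-1)·0.5048) / (6) = 0.1481
  γ = (-5 - (2)·-1.1920 - (2)·0.1481) / (-7) = 0.4160

(-1.1920, 0.1481, 0.4160)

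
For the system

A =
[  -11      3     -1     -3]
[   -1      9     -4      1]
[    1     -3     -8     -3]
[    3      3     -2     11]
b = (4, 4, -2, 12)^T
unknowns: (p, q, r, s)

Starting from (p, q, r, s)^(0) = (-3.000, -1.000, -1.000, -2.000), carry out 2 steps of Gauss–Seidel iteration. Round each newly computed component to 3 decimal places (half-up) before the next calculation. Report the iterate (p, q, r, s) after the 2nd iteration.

Iteration 1:
  p = (4 - (3)·-1.000 - (-1)·-1.000 - (-3)·-2.000) / (-11) = 0.000
  q = (4 - (-1)·0.000 - (-4)·-1.000 - (1)·-2.000) / (9) = 0.222
  r = (-2 - (1)·0.000 - (-3)·0.222 - (-3)·-2.000) / (-8) = 0.917
  s = (12 - (3)·0.000 - (3)·0.222 - (-2)·0.917) / (11) = 1.197
Iteration 2:
  p = (4 - (3)·0.222 - (-1)·0.917 - (-3)·1.197) / (-11) = -0.713
  q = (4 - (-1)·-0.713 - (-4)·0.917 - (1)·1.197) / (9) = 0.640
  r = (-2 - (1)·-0.713 - (-3)·0.640 - (-3)·1.197) / (-8) = -0.528
  s = (12 - (3)·-0.713 - (3)·0.640 - (-2)·-0.528) / (11) = 1.015

(-0.713, 0.640, -0.528, 1.015)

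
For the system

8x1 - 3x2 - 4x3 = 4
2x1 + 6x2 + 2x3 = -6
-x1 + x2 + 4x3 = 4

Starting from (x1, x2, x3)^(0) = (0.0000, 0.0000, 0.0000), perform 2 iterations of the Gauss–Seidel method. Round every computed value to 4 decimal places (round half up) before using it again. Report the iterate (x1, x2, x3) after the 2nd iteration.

Iteration 1:
  x1 = (4 - (-3)·0.0000 - (-4)·0.0000) / (8) = 0.5000
  x2 = (-6 - (2)·0.5000 - (2)·0.0000) / (6) = -1.1667
  x3 = (4 - (-1)·0.5000 - (1)·-1.1667) / (4) = 1.4167
Iteration 2:
  x1 = (4 - (-3)·-1.1667 - (-4)·1.4167) / (8) = 0.7708
  x2 = (-6 - (2)·0.7708 - (2)·1.4167) / (6) = -1.7292
  x3 = (4 - (-1)·0.7708 - (1)·-1.7292) / (4) = 1.6250

(0.7708, -1.7292, 1.6250)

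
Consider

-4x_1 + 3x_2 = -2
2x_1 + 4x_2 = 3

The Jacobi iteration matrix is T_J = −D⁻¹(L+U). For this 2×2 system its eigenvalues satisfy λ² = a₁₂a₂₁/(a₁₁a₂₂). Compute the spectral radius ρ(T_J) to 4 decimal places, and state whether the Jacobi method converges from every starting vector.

0.6124

a₁₂a₂₁/(a₁₁a₂₂) = (3)·(2) / ((-4)·(4)) = -0.375000
ρ = √|-0.375000| = √0.375000 = 0.6124
ρ < 1, so Jacobi converges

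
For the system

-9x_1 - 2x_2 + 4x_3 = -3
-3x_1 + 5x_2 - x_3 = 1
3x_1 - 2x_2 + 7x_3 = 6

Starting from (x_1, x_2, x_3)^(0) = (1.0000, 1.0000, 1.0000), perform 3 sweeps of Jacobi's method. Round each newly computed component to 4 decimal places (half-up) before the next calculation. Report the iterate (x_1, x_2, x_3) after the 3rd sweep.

(0.5852, 0.6381, 0.8667)

Iteration 1:
  x_1 = (-3 - (-2)·1.0000 - (4)·1.0000) / (-9) = 0.5556
  x_2 = (1 - (-3)·1.0000 - (-1)·1.0000) / (5) = 1.0000
  x_3 = (6 - (3)·1.0000 - (-2)·1.0000) / (7) = 0.7143
Iteration 2:
  x_1 = (-3 - (-2)·1.0000 - (4)·0.7143) / (-9) = 0.4286
  x_2 = (1 - (-3)·0.5556 - (-1)·0.7143) / (5) = 0.6762
  x_3 = (6 - (3)·0.5556 - (-2)·1.0000) / (7) = 0.9047
Iteration 3:
  x_1 = (-3 - (-2)·0.6762 - (4)·0.9047) / (-9) = 0.5852
  x_2 = (1 - (-3)·0.4286 - (-1)·0.9047) / (5) = 0.6381
  x_3 = (6 - (3)·0.4286 - (-2)·0.6762) / (7) = 0.8667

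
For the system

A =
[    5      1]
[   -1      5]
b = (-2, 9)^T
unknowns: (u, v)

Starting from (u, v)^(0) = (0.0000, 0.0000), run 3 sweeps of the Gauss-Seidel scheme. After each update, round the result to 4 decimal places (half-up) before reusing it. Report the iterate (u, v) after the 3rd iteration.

(-0.7302, 1.6540)

Iteration 1:
  u = (-2 - (1)·0.0000) / (5) = -0.4000
  v = (9 - (-1)·-0.4000) / (5) = 1.7200
Iteration 2:
  u = (-2 - (1)·1.7200) / (5) = -0.7440
  v = (9 - (-1)·-0.7440) / (5) = 1.6512
Iteration 3:
  u = (-2 - (1)·1.6512) / (5) = -0.7302
  v = (9 - (-1)·-0.7302) / (5) = 1.6540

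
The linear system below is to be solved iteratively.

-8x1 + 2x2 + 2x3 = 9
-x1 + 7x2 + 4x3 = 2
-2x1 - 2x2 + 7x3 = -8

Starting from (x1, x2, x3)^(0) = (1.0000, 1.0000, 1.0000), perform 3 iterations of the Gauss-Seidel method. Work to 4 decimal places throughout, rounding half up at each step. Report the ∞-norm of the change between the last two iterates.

0.3345

Iteration 1:
  x1 = (9 - (2)·1.0000 - (2)·1.0000) / (-8) = -0.6250
  x2 = (2 - (-1)·-0.6250 - (4)·1.0000) / (7) = -0.3750
  x3 = (-8 - (-2)·-0.6250 - (-2)·-0.3750) / (7) = -1.4286
Iteration 2:
  x1 = (9 - (2)·-0.3750 - (2)·-1.4286) / (-8) = -1.5759
  x2 = (2 - (-1)·-1.5759 - (4)·-1.4286) / (7) = 0.8769
  x3 = (-8 - (-2)·-1.5759 - (-2)·0.8769) / (7) = -1.3426
Iteration 3:
  x1 = (9 - (2)·0.8769 - (2)·-1.3426) / (-8) = -1.2414
  x2 = (2 - (-1)·-1.2414 - (4)·-1.3426) / (7) = 0.8756
  x3 = (-8 - (-2)·-1.2414 - (-2)·0.8756) / (7) = -1.2474
Change: (0.3345, -0.0013, 0.0952) → max |·| = 0.3345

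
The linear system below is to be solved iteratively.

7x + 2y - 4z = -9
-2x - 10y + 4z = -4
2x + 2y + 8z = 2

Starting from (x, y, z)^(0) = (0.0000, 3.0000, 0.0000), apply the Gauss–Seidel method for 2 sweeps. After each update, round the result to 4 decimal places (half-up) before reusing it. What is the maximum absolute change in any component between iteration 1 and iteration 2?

Iteration 1:
  x = (-9 - (2)·3.0000 - (-4)·0.0000) / (7) = -2.1429
  y = (-4 - (-2)·-2.1429 - (4)·0.0000) / (-10) = 0.8286
  z = (2 - (2)·-2.1429 - (2)·0.8286) / (8) = 0.5786
Iteration 2:
  x = (-9 - (2)·0.8286 - (-4)·0.5786) / (7) = -1.1918
  y = (-4 - (-2)·-1.1918 - (4)·0.5786) / (-10) = 0.8698
  z = (2 - (2)·-1.1918 - (2)·0.8698) / (8) = 0.3305
Change: (0.9511, 0.0412, -0.2481) → max |·| = 0.9511

0.9511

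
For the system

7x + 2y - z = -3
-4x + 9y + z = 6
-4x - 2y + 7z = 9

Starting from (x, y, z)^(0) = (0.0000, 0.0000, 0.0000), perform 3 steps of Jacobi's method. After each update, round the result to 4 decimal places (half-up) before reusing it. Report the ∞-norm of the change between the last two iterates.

Iteration 1:
  x = (-3 - (2)·0.0000 - (-1)·0.0000) / (7) = -0.4286
  y = (6 - (-4)·0.0000 - (1)·0.0000) / (9) = 0.6667
  z = (9 - (-4)·0.0000 - (-2)·0.0000) / (7) = 1.2857
Iteration 2:
  x = (-3 - (2)·0.6667 - (-1)·1.2857) / (7) = -0.4354
  y = (6 - (-4)·-0.4286 - (1)·1.2857) / (9) = 0.3333
  z = (9 - (-4)·-0.4286 - (-2)·0.6667) / (7) = 1.2313
Iteration 3:
  x = (-3 - (2)·0.3333 - (-1)·1.2313) / (7) = -0.3479
  y = (6 - (-4)·-0.4354 - (1)·1.2313) / (9) = 0.3363
  z = (9 - (-4)·-0.4354 - (-2)·0.3333) / (7) = 1.1321
Change: (0.0875, 0.0030, -0.0992) → max |·| = 0.0992

0.0992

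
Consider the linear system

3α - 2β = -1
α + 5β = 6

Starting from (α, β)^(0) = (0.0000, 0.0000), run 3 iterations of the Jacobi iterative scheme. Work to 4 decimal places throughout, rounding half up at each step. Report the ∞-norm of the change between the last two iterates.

Iteration 1:
  α = (-1 - (-2)·0.0000) / (3) = -0.3333
  β = (6 - (1)·0.0000) / (5) = 1.2000
Iteration 2:
  α = (-1 - (-2)·1.2000) / (3) = 0.4667
  β = (6 - (1)·-0.3333) / (5) = 1.2667
Iteration 3:
  α = (-1 - (-2)·1.2667) / (3) = 0.5111
  β = (6 - (1)·0.4667) / (5) = 1.1067
Change: (0.0444, -0.1600) → max |·| = 0.1600

0.1600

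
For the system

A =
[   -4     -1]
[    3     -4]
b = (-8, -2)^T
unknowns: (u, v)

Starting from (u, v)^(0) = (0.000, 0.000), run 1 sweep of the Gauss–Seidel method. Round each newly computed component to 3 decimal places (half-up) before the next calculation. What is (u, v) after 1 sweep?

Iteration 1:
  u = (-8 - (-1)·0.000) / (-4) = 2.000
  v = (-2 - (3)·2.000) / (-4) = 2.000

(2.000, 2.000)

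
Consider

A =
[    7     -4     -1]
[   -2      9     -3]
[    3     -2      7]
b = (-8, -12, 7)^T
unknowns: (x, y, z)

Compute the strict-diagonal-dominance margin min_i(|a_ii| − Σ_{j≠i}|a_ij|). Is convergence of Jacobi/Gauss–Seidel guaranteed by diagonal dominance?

row 1: |7| − (4+1) = 2
row 2: |9| − (2+3) = 4
row 3: |7| − (3+2) = 2
minimum over rows = 2 → strictly diagonally dominant (convergence guaranteed)

2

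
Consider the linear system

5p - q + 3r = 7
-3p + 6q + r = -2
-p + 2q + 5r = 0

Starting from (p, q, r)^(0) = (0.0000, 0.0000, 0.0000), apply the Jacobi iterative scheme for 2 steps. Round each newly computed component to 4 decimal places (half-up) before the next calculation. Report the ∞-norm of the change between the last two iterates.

Iteration 1:
  p = (7 - (-1)·0.0000 - (3)·0.0000) / (5) = 1.4000
  q = (-2 - (-3)·0.0000 - (1)·0.0000) / (6) = -0.3333
  r = (0 - (-1)·0.0000 - (2)·0.0000) / (5) = 0.0000
Iteration 2:
  p = (7 - (-1)·-0.3333 - (3)·0.0000) / (5) = 1.3333
  q = (-2 - (-3)·1.4000 - (1)·0.0000) / (6) = 0.3667
  r = (0 - (-1)·1.4000 - (2)·-0.3333) / (5) = 0.4133
Change: (-0.0667, 0.7000, 0.4133) → max |·| = 0.7000

0.7000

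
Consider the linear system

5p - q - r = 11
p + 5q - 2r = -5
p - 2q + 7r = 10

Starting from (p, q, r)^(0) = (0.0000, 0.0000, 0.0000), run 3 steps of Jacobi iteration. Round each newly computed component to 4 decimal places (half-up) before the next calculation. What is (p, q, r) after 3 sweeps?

Iteration 1:
  p = (11 - (-1)·0.0000 - (-1)·0.0000) / (5) = 2.2000
  q = (-5 - (1)·0.0000 - (-2)·0.0000) / (5) = -1.0000
  r = (10 - (1)·0.0000 - (-2)·0.0000) / (7) = 1.4286
Iteration 2:
  p = (11 - (-1)·-1.0000 - (-1)·1.4286) / (5) = 2.2857
  q = (-5 - (1)·2.2000 - (-2)·1.4286) / (5) = -0.8686
  r = (10 - (1)·2.2000 - (-2)·-1.0000) / (7) = 0.8286
Iteration 3:
  p = (11 - (-1)·-0.8686 - (-1)·0.8286) / (5) = 2.1920
  q = (-5 - (1)·2.2857 - (-2)·0.8286) / (5) = -1.1257
  r = (10 - (1)·2.2857 - (-2)·-0.8686) / (7) = 0.8539

(2.1920, -1.1257, 0.8539)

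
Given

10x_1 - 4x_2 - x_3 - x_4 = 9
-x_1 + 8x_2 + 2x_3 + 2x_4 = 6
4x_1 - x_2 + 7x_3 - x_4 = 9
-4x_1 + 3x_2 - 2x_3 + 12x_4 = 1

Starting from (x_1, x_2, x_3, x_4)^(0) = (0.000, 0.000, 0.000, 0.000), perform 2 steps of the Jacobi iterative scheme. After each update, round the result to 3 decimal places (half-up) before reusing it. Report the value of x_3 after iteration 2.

Iteration 1:
  x_1 = (9 - (-4)·0.000 - (-1)·0.000 - (-1)·0.000) / (10) = 0.900
  x_2 = (6 - (-1)·0.000 - (2)·0.000 - (2)·0.000) / (8) = 0.750
  x_3 = (9 - (4)·0.000 - (-1)·0.000 - (-1)·0.000) / (7) = 1.286
  x_4 = (1 - (-4)·0.000 - (3)·0.000 - (-2)·0.000) / (12) = 0.083
Iteration 2:
  x_1 = (9 - (-4)·0.750 - (-1)·1.286 - (-1)·0.083) / (10) = 1.337
  x_2 = (6 - (-1)·0.900 - (2)·1.286 - (2)·0.083) / (8) = 0.520
  x_3 = (9 - (4)·0.900 - (-1)·0.750 - (-1)·0.083) / (7) = 0.890
  x_4 = (1 - (-4)·0.900 - (3)·0.750 - (-2)·1.286) / (12) = 0.410

0.890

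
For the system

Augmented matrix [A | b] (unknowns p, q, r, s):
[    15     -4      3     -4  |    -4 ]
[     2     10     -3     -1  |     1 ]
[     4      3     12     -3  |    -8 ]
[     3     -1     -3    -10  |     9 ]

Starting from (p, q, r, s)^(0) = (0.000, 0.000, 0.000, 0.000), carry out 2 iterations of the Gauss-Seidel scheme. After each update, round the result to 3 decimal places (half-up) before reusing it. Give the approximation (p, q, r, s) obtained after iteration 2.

Iteration 1:
  p = (-4 - (-4)·0.000 - (3)·0.000 - (-4)·0.000) / (15) = -0.267
  q = (1 - (2)·-0.267 - (-3)·0.000 - (-1)·0.000) / (10) = 0.153
  r = (-8 - (4)·-0.267 - (3)·0.153 - (-3)·0.000) / (12) = -0.616
  s = (9 - (3)·-0.267 - (-1)·0.153 - (-3)·-0.616) / (-10) = -0.811
Iteration 2:
  p = (-4 - (-4)·0.153 - (3)·-0.616 - (-4)·-0.811) / (15) = -0.319
  q = (1 - (2)·-0.319 - (-3)·-0.616 - (-1)·-0.811) / (10) = -0.102
  r = (-8 - (4)·-0.319 - (3)·-0.102 - (-3)·-0.811) / (12) = -0.738
  s = (9 - (3)·-0.319 - (-1)·-0.102 - (-3)·-0.738) / (-10) = -0.764

(-0.319, -0.102, -0.738, -0.764)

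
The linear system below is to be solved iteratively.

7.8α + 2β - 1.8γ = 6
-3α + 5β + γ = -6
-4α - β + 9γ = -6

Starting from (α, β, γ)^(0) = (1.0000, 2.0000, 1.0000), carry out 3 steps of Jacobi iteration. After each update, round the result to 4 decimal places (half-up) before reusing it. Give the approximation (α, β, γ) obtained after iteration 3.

(0.8776, -0.5076, -0.3345)

Iteration 1:
  α = (6 - (2)·2.0000 - (-1.8)·1.0000) / (7.8) = 0.4872
  β = (-6 - (-3)·1.0000 - (1)·1.0000) / (5) = -0.8000
  γ = (-6 - (-4)·1.0000 - (-1)·2.0000) / (9) = 0.0000
Iteration 2:
  α = (6 - (2)·-0.8000 - (-1.8)·0.0000) / (7.8) = 0.9744
  β = (-6 - (-3)·0.4872 - (1)·0.0000) / (5) = -0.9077
  γ = (-6 - (-4)·0.4872 - (-1)·-0.8000) / (9) = -0.5390
Iteration 3:
  α = (6 - (2)·-0.9077 - (-1.8)·-0.5390) / (7.8) = 0.8776
  β = (-6 - (-3)·0.9744 - (1)·-0.5390) / (5) = -0.5076
  γ = (-6 - (-4)·0.9744 - (-1)·-0.9077) / (9) = -0.3345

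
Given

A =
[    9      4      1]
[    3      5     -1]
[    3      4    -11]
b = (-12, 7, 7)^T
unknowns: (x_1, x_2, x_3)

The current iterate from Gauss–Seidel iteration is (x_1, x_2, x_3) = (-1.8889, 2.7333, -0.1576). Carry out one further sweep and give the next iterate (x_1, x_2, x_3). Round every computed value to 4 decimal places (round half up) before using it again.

One sweep:
  x_1 = (-12 - (4)·2.7333 - (1)·-0.1576) / (9) = -2.5306
  x_2 = (7 - (3)·-2.5306 - (-1)·-0.1576) / (5) = 2.8868
  x_3 = (7 - (3)·-2.5306 - (4)·2.8868) / (-11) = -0.2768

(-2.5306, 2.8868, -0.2768)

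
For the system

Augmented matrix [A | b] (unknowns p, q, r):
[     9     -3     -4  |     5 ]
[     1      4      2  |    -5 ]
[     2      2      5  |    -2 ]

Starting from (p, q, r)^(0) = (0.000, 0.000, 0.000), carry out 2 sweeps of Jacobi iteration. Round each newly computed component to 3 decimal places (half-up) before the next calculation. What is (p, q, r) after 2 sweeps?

Iteration 1:
  p = (5 - (-3)·0.000 - (-4)·0.000) / (9) = 0.556
  q = (-5 - (1)·0.000 - (2)·0.000) / (4) = -1.250
  r = (-2 - (2)·0.000 - (2)·0.000) / (5) = -0.400
Iteration 2:
  p = (5 - (-3)·-1.250 - (-4)·-0.400) / (9) = -0.039
  q = (-5 - (1)·0.556 - (2)·-0.400) / (4) = -1.189
  r = (-2 - (2)·0.556 - (2)·-1.250) / (5) = -0.122

(-0.039, -1.189, -0.122)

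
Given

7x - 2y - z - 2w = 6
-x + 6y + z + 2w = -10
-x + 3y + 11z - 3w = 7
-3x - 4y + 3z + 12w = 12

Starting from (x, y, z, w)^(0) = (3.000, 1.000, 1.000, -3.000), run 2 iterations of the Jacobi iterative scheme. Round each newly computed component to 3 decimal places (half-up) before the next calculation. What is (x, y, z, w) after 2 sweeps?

(1.260, -2.176, 1.266, 1.042)

Iteration 1:
  x = (6 - (-2)·1.000 - (-1)·1.000 - (-2)·-3.000) / (7) = 0.429
  y = (-10 - (-1)·3.000 - (1)·1.000 - (2)·-3.000) / (6) = -0.333
  z = (7 - (-1)·3.000 - (3)·1.000 - (-3)·-3.000) / (11) = -0.182
  w = (12 - (-3)·3.000 - (-4)·1.000 - (3)·1.000) / (12) = 1.833
Iteration 2:
  x = (6 - (-2)·-0.333 - (-1)·-0.182 - (-2)·1.833) / (7) = 1.260
  y = (-10 - (-1)·0.429 - (1)·-0.182 - (2)·1.833) / (6) = -2.176
  z = (7 - (-1)·0.429 - (3)·-0.333 - (-3)·1.833) / (11) = 1.266
  w = (12 - (-3)·0.429 - (-4)·-0.333 - (3)·-0.182) / (12) = 1.042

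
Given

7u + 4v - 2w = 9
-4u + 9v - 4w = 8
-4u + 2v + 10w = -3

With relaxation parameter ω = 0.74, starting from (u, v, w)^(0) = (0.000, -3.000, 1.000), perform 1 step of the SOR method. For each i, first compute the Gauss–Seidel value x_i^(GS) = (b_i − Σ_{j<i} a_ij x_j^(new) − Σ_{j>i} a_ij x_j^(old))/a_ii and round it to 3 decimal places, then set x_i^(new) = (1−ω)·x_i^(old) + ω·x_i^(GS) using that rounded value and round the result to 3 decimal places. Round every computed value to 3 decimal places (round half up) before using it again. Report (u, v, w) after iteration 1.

Iteration 1:
  u: GS value = (9 - (4)·-3.000 - (-2)·1.000) / (7) = 3.286;  u ← (1−ω)·0.000 + ω·3.286 = 2.432
  v: GS value = (8 - (-4)·2.432 - (-4)·1.000) / (9) = 2.414;  v ← (1−ω)·-3.000 + ω·2.414 = 1.006
  w: GS value = (-3 - (-4)·2.432 - (2)·1.006) / (10) = 0.472;  w ← (1−ω)·1.000 + ω·0.472 = 0.609

(2.432, 1.006, 0.609)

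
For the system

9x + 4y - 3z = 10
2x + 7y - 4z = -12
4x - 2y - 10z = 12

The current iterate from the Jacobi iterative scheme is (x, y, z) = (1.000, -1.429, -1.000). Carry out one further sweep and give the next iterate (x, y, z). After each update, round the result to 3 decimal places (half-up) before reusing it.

One sweep:
  x = (10 - (4)·-1.429 - (-3)·-1.000) / (9) = 1.413
  y = (-12 - (2)·1.000 - (-4)·-1.000) / (7) = -2.571
  z = (12 - (4)·1.000 - (-2)·-1.429) / (-10) = -0.514

(1.413, -2.571, -0.514)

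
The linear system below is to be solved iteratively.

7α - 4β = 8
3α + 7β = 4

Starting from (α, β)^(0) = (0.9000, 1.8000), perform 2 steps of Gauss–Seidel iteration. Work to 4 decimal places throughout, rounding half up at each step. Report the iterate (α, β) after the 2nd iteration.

(0.9376, 0.1696)

Iteration 1:
  α = (8 - (-4)·1.8000) / (7) = 2.1714
  β = (4 - (3)·2.1714) / (7) = -0.3592
Iteration 2:
  α = (8 - (-4)·-0.3592) / (7) = 0.9376
  β = (4 - (3)·0.9376) / (7) = 0.1696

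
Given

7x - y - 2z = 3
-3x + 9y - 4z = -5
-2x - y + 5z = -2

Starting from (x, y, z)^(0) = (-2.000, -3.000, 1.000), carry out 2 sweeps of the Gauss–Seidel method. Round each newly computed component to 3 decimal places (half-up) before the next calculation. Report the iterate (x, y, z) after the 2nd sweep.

Iteration 1:
  x = (3 - (-1)·-3.000 - (-2)·1.000) / (7) = 0.286
  y = (-5 - (-3)·0.286 - (-4)·1.000) / (9) = -0.016
  z = (-2 - (-2)·0.286 - (-1)·-0.016) / (5) = -0.289
Iteration 2:
  x = (3 - (-1)·-0.016 - (-2)·-0.289) / (7) = 0.344
  y = (-5 - (-3)·0.344 - (-4)·-0.289) / (9) = -0.569
  z = (-2 - (-2)·0.344 - (-1)·-0.569) / (5) = -0.376

(0.344, -0.569, -0.376)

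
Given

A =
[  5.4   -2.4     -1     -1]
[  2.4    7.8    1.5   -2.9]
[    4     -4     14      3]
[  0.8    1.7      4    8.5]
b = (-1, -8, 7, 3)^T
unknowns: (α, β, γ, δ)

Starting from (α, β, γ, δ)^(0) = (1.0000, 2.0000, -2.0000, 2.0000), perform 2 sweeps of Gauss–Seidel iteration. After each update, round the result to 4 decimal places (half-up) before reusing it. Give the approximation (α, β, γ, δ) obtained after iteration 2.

Iteration 1:
  α = (-1 - (-2.4)·2.0000 - (-1)·-2.0000 - (-1)·2.0000) / (5.4) = 0.7037
  β = (-8 - (2.4)·0.7037 - (1.5)·-2.0000 - (-2.9)·2.0000) / (7.8) = -0.1140
  γ = (7 - (4)·0.7037 - (-4)·-0.1140 - (3)·2.0000) / (14) = -0.1622
  δ = (3 - (0.8)·0.7037 - (1.7)·-0.1140 - (4)·-0.1622) / (8.5) = 0.3858
Iteration 2:
  α = (-1 - (-2.4)·-0.1140 - (-1)·-0.1622 - (-1)·0.3858) / (5.4) = -0.1944
  β = (-8 - (2.4)·-0.1944 - (1.5)·-0.1622 - (-2.9)·0.3858) / (7.8) = -0.7912
  γ = (7 - (4)·-0.1944 - (-4)·-0.7912 - (3)·0.3858) / (14) = 0.2468
  δ = (3 - (0.8)·-0.1944 - (1.7)·-0.7912 - (4)·0.2468) / (8.5) = 0.4133

(-0.1944, -0.7912, 0.2468, 0.4133)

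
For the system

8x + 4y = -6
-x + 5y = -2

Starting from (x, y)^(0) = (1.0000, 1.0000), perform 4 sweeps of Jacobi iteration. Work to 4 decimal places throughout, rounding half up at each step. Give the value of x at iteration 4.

-0.4850

Iteration 1:
  x = (-6 - (4)·1.0000) / (8) = -1.2500
  y = (-2 - (-1)·1.0000) / (5) = -0.2000
Iteration 2:
  x = (-6 - (4)·-0.2000) / (8) = -0.6500
  y = (-2 - (-1)·-1.2500) / (5) = -0.6500
Iteration 3:
  x = (-6 - (4)·-0.6500) / (8) = -0.4250
  y = (-2 - (-1)·-0.6500) / (5) = -0.5300
Iteration 4:
  x = (-6 - (4)·-0.5300) / (8) = -0.4850
  y = (-2 - (-1)·-0.4250) / (5) = -0.4850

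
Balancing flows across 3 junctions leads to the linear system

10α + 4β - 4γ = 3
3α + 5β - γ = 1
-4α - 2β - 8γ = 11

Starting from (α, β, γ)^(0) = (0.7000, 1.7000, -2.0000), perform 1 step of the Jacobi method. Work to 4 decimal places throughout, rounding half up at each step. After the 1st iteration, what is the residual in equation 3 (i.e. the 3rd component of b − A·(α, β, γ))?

-12.1600

Iteration 1:
  α = (3 - (4)·1.7000 - (-4)·-2.0000) / (10) = -1.1800
  β = (1 - (3)·0.7000 - (-1)·-2.0000) / (5) = -0.6200
  γ = (11 - (-4)·0.7000 - (-2)·1.7000) / (-8) = -2.1500
Residual b − A·x = (8.6800, 5.4900, -12.1600)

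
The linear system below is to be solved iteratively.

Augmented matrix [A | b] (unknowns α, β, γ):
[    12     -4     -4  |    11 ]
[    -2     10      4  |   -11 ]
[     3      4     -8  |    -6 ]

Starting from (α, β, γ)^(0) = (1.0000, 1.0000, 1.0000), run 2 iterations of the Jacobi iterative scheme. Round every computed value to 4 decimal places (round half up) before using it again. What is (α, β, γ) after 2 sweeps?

(1.0250, -1.4333, 0.6937)

Iteration 1:
  α = (11 - (-4)·1.0000 - (-4)·1.0000) / (12) = 1.5833
  β = (-11 - (-2)·1.0000 - (4)·1.0000) / (10) = -1.3000
  γ = (-6 - (3)·1.0000 - (4)·1.0000) / (-8) = 1.6250
Iteration 2:
  α = (11 - (-4)·-1.3000 - (-4)·1.6250) / (12) = 1.0250
  β = (-11 - (-2)·1.5833 - (4)·1.6250) / (10) = -1.4333
  γ = (-6 - (3)·1.5833 - (4)·-1.3000) / (-8) = 0.6937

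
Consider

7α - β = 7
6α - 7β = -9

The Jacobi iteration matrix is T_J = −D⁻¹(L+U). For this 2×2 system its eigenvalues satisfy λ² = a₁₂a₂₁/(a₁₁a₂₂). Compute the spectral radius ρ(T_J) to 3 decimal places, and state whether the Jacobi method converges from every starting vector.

a₁₂a₂₁/(a₁₁a₂₂) = (-1)·(6) / ((7)·(-7)) = 0.122449
ρ = √|0.122449| = √0.122449 = 0.350
ρ < 1, so Jacobi converges

0.350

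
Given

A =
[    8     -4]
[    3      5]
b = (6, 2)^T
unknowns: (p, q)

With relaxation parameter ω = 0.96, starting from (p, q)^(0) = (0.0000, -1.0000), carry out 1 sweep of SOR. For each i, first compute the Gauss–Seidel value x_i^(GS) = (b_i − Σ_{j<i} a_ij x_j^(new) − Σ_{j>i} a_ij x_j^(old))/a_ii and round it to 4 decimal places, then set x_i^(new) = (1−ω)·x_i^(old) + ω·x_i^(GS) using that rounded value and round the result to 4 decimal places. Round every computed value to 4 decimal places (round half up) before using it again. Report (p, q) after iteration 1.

Iteration 1:
  p: GS value = (6 - (-4)·-1.0000) / (8) = 0.2500;  p ← (1−ω)·0.0000 + ω·0.2500 = 0.2400
  q: GS value = (2 - (3)·0.2400) / (5) = 0.2560;  q ← (1−ω)·-1.0000 + ω·0.2560 = 0.2058

(0.2400, 0.2058)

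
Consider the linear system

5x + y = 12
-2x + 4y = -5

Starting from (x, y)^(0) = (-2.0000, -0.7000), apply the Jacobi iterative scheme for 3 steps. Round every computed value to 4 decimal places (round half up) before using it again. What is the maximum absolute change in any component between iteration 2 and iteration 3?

0.4540

Iteration 1:
  x = (12 - (1)·-0.7000) / (5) = 2.5400
  y = (-5 - (-2)·-2.0000) / (4) = -2.2500
Iteration 2:
  x = (12 - (1)·-2.2500) / (5) = 2.8500
  y = (-5 - (-2)·2.5400) / (4) = 0.0200
Iteration 3:
  x = (12 - (1)·0.0200) / (5) = 2.3960
  y = (-5 - (-2)·2.8500) / (4) = 0.1750
Change: (-0.4540, 0.1550) → max |·| = 0.4540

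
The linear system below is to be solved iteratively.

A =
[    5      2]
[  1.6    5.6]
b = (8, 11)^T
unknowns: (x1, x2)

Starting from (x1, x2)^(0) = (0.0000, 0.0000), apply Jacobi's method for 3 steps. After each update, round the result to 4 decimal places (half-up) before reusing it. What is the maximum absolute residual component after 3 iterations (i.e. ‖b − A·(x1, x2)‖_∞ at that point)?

Iteration 1:
  x1 = (8 - (2)·0.0000) / (5) = 1.6000
  x2 = (11 - (1.6)·0.0000) / (5.6) = 1.9643
Iteration 2:
  x1 = (8 - (2)·1.9643) / (5) = 0.8143
  x2 = (11 - (1.6)·1.6000) / (5.6) = 1.5071
Iteration 3:
  x1 = (8 - (2)·1.5071) / (5) = 0.9972
  x2 = (11 - (1.6)·0.8143) / (5.6) = 1.7316
Residual b − A·x = (-0.4492, -0.2925); ∞-norm = 0.4492

0.4492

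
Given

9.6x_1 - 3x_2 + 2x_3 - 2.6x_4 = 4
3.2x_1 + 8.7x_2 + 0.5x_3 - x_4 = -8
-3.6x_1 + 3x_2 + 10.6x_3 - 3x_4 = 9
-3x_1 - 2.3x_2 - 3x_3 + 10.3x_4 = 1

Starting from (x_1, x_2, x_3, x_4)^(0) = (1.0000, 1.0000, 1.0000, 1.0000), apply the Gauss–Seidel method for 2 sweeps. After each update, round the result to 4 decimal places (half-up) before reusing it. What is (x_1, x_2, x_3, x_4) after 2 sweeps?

Iteration 1:
  x_1 = (4 - (-3)·1.0000 - (2)·1.0000 - (-2.6)·1.0000) / (9.6) = 0.7917
  x_2 = (-8 - (3.2)·0.7917 - (0.5)·1.0000 - (-1)·1.0000) / (8.7) = -1.1533
  x_3 = (9 - (-3.6)·0.7917 - (3)·-1.1533 - (-3)·1.0000) / (10.6) = 1.7274
  x_4 = (1 - (-3)·0.7917 - (-2.3)·-1.1533 - (-3)·1.7274) / (10.3) = 0.5733
Iteration 2:
  x_1 = (4 - (-3)·-1.1533 - (2)·1.7274 - (-2.6)·0.5733) / (9.6) = -0.1483
  x_2 = (-8 - (3.2)·-0.1483 - (0.5)·1.7274 - (-1)·0.5733) / (8.7) = -0.8984
  x_3 = (9 - (-3.6)·-0.1483 - (3)·-0.8984 - (-3)·0.5733) / (10.6) = 1.2152
  x_4 = (1 - (-3)·-0.1483 - (-2.3)·-0.8984 - (-3)·1.2152) / (10.3) = 0.2072

(-0.1483, -0.8984, 1.2152, 0.2072)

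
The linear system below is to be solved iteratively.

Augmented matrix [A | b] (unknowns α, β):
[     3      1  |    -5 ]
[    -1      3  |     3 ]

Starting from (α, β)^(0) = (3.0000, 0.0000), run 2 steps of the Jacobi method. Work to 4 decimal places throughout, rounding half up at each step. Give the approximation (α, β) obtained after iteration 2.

Iteration 1:
  α = (-5 - (1)·0.0000) / (3) = -1.6667
  β = (3 - (-1)·3.0000) / (3) = 2.0000
Iteration 2:
  α = (-5 - (1)·2.0000) / (3) = -2.3333
  β = (3 - (-1)·-1.6667) / (3) = 0.4444

(-2.3333, 0.4444)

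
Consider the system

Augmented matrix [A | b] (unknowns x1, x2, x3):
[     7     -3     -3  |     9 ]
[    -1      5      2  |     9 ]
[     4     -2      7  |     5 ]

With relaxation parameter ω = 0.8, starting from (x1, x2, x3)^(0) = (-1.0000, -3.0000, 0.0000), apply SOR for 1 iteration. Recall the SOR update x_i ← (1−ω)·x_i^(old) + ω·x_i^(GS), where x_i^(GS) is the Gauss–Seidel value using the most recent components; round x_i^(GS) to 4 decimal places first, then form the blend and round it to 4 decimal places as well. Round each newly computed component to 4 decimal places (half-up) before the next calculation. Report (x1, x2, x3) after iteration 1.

Iteration 1:
  x1: GS value = (9 - (-3)·-3.0000 - (-3)·0.0000) / (7) = 0.0000;  x1 ← (1−ω)·-1.0000 + ω·0.0000 = -0.2000
  x2: GS value = (9 - (-1)·-0.2000 - (2)·0.0000) / (5) = 1.7600;  x2 ← (1−ω)·-3.0000 + ω·1.7600 = 0.8080
  x3: GS value = (5 - (4)·-0.2000 - (-2)·0.8080) / (7) = 1.0594;  x3 ← (1−ω)·0.0000 + ω·1.0594 = 0.8475

(-0.2000, 0.8080, 0.8475)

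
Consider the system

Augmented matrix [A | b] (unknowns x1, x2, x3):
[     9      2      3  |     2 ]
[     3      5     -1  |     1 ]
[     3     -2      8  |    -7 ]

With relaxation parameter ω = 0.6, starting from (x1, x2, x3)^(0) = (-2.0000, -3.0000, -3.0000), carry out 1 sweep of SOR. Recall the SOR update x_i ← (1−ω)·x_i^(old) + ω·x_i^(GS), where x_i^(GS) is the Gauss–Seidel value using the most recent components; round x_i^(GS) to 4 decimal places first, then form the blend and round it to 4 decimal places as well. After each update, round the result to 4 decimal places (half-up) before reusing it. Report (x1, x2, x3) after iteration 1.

(0.3333, -1.5600, -2.0340)

Iteration 1:
  x1: GS value = (2 - (2)·-3.0000 - (3)·-3.0000) / (9) = 1.8889;  x1 ← (1−ω)·-2.0000 + ω·1.8889 = 0.3333
  x2: GS value = (1 - (3)·0.3333 - (-1)·-3.0000) / (5) = -0.6000;  x2 ← (1−ω)·-3.0000 + ω·-0.6000 = -1.5600
  x3: GS value = (-7 - (3)·0.3333 - (-2)·-1.5600) / (8) = -1.3900;  x3 ← (1−ω)·-3.0000 + ω·-1.3900 = -2.0340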